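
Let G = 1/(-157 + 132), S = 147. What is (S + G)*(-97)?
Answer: -356378/25 ≈ -14255.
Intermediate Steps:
G = -1/25 (G = 1/(-25) = -1/25 ≈ -0.040000)
(S + G)*(-97) = (147 - 1/25)*(-97) = (3674/25)*(-97) = -356378/25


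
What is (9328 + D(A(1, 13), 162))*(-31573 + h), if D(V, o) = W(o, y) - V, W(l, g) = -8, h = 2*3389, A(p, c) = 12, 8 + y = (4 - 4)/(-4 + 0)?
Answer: -230791860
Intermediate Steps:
y = -8 (y = -8 + (4 - 4)/(-4 + 0) = -8 + 0/(-4) = -8 + 0*(-¼) = -8 + 0 = -8)
h = 6778
D(V, o) = -8 - V
(9328 + D(A(1, 13), 162))*(-31573 + h) = (9328 + (-8 - 1*12))*(-31573 + 6778) = (9328 + (-8 - 12))*(-24795) = (9328 - 20)*(-24795) = 9308*(-24795) = -230791860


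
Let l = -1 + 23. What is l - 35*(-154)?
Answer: 5412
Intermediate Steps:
l = 22
l - 35*(-154) = 22 - 35*(-154) = 22 + 5390 = 5412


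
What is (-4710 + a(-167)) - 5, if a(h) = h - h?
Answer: -4715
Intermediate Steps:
a(h) = 0
(-4710 + a(-167)) - 5 = (-4710 + 0) - 5 = -4710 - 5 = -4715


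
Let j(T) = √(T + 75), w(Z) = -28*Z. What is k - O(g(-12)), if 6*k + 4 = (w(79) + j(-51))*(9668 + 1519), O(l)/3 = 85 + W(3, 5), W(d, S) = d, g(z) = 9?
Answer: -12373616/3 + 3729*√6 ≈ -4.1154e+6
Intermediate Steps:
O(l) = 264 (O(l) = 3*(85 + 3) = 3*88 = 264)
j(T) = √(75 + T)
k = -12372824/3 + 3729*√6 (k = -⅔ + ((-28*79 + √(75 - 51))*(9668 + 1519))/6 = -⅔ + ((-2212 + √24)*11187)/6 = -⅔ + ((-2212 + 2*√6)*11187)/6 = -⅔ + (-24745644 + 22374*√6)/6 = -⅔ + (-4124274 + 3729*√6) = -12372824/3 + 3729*√6 ≈ -4.1151e+6)
k - O(g(-12)) = (-12372824/3 + 3729*√6) - 1*264 = (-12372824/3 + 3729*√6) - 264 = -12373616/3 + 3729*√6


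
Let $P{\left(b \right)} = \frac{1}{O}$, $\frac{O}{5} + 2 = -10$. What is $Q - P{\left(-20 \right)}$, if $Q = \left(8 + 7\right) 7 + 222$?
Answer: $\frac{19621}{60} \approx 327.02$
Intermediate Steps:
$O = -60$ ($O = -10 + 5 \left(-10\right) = -10 - 50 = -60$)
$P{\left(b \right)} = - \frac{1}{60}$ ($P{\left(b \right)} = \frac{1}{-60} = - \frac{1}{60}$)
$Q = 327$ ($Q = 15 \cdot 7 + 222 = 105 + 222 = 327$)
$Q - P{\left(-20 \right)} = 327 - - \frac{1}{60} = 327 + \frac{1}{60} = \frac{19621}{60}$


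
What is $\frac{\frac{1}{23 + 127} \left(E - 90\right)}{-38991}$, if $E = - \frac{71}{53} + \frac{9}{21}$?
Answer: $\frac{16864}{1084924575} \approx 1.5544 \cdot 10^{-5}$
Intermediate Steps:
$E = - \frac{338}{371}$ ($E = \left(-71\right) \frac{1}{53} + 9 \cdot \frac{1}{21} = - \frac{71}{53} + \frac{3}{7} = - \frac{338}{371} \approx -0.91105$)
$\frac{\frac{1}{23 + 127} \left(E - 90\right)}{-38991} = \frac{\frac{1}{23 + 127} \left(- \frac{338}{371} - 90\right)}{-38991} = \frac{1}{150} \left(- \frac{33728}{371}\right) \left(- \frac{1}{38991}\right) = \left(- \frac{16864}{27825}\right) \left(- \frac{1}{38991}\right) = \frac{16864}{1084924575}$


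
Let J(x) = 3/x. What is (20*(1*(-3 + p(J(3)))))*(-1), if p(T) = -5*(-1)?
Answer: -40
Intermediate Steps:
p(T) = 5
(20*(1*(-3 + p(J(3)))))*(-1) = (20*(1*(-3 + 5)))*(-1) = (20*(1*2))*(-1) = (20*2)*(-1) = 40*(-1) = -40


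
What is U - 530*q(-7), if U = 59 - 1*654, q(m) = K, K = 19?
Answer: -10665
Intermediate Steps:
q(m) = 19
U = -595 (U = 59 - 654 = -595)
U - 530*q(-7) = -595 - 530*19 = -595 - 10070 = -10665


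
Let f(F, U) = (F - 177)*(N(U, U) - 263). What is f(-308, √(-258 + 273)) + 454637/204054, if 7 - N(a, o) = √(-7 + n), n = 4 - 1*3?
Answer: 25335799277/204054 + 485*I*√6 ≈ 1.2416e+5 + 1188.0*I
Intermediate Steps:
n = 1 (n = 4 - 3 = 1)
N(a, o) = 7 - I*√6 (N(a, o) = 7 - √(-7 + 1) = 7 - √(-6) = 7 - I*√6)
f(F, U) = (-256 - I*√6)*(-177 + F) (f(F, U) = (F - 177)*((7 - I*√6) - 263) = (-177 + F)*(-256 - I*√6) = (-256 - I*√6)*(-177 + F))
f(-308, √(-258 + 273)) + 454637/204054 = (45312 - 256*(-308) + 177*I*√6 - 1*I*(-308)*√6) + 454637/204054 = (45312 + 78848 + 177*I*√6 + 308*I*√6) + 454637*(1/204054) = (124160 + 485*I*√6) + 454637/204054 = 25335799277/204054 + 485*I*√6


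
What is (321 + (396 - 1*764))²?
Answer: 2209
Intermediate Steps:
(321 + (396 - 1*764))² = (321 + (396 - 764))² = (321 - 368)² = (-47)² = 2209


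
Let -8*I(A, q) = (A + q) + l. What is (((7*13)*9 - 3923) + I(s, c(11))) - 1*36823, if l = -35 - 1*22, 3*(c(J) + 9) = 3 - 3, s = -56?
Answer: -159647/4 ≈ -39912.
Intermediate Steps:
c(J) = -9 (c(J) = -9 + (3 - 3)/3 = -9 + (⅓)*0 = -9 + 0 = -9)
l = -57 (l = -35 - 22 = -57)
I(A, q) = 57/8 - A/8 - q/8 (I(A, q) = -((A + q) - 57)/8 = -(-57 + A + q)/8 = 57/8 - A/8 - q/8)
(((7*13)*9 - 3923) + I(s, c(11))) - 1*36823 = (((7*13)*9 - 3923) + (57/8 - ⅛*(-56) - ⅛*(-9))) - 1*36823 = ((91*9 - 3923) + (57/8 + 7 + 9/8)) - 36823 = ((819 - 3923) + 61/4) - 36823 = (-3104 + 61/4) - 36823 = -12355/4 - 36823 = -159647/4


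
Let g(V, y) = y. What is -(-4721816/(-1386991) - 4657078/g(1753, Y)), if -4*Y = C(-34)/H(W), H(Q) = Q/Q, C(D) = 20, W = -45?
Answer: -6459348881378/6934955 ≈ -9.3142e+5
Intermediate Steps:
H(Q) = 1
Y = -5 (Y = -5/1 = -5 ≈ -5.0000)
-(-4721816/(-1386991) - 4657078/g(1753, Y)) = -(-4721816/(-1386991) - 4657078/(-5)) = -(-4721816*(-1/1386991) - 4657078*(-⅕)) = -(4721816/1386991 + 4657078/5) = -1*6459348881378/6934955 = -6459348881378/6934955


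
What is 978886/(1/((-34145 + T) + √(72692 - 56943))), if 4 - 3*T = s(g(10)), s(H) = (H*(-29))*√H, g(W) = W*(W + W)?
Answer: -100268271866/3 + 978886*√15749 + 56775388000*√2/3 ≈ -6.5357e+9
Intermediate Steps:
g(W) = 2*W² (g(W) = W*(2*W) = 2*W²)
s(H) = -29*H^(3/2) (s(H) = (-29*H)*√H = -29*H^(3/2))
T = 4/3 + 58000*√2/3 (T = 4/3 - (-29)*(2*10²)^(3/2)/3 = 4/3 - (-29)*(2*100)^(3/2)/3 = 4/3 - (-29)*200^(3/2)/3 = 4/3 - (-29)*2000*√2/3 = 4/3 - (-58000)*√2/3 = 4/3 + 58000*√2/3 ≈ 27343.)
978886/(1/((-34145 + T) + √(72692 - 56943))) = 978886/(1/((-34145 + (4/3 + 58000*√2/3)) + √(72692 - 56943))) = 978886/(1/((-102431/3 + 58000*√2/3) + √15749)) = 978886/(1/(-102431/3 + √15749 + 58000*√2/3)) = 978886*(-102431/3 + √15749 + 58000*√2/3) = -100268271866/3 + 978886*√15749 + 56775388000*√2/3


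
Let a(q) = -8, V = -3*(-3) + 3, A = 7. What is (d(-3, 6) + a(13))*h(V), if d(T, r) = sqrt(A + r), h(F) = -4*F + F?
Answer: 288 - 36*sqrt(13) ≈ 158.20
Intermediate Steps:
V = 12 (V = 9 + 3 = 12)
h(F) = -3*F
d(T, r) = sqrt(7 + r)
(d(-3, 6) + a(13))*h(V) = (sqrt(7 + 6) - 8)*(-3*12) = (sqrt(13) - 8)*(-36) = (-8 + sqrt(13))*(-36) = 288 - 36*sqrt(13)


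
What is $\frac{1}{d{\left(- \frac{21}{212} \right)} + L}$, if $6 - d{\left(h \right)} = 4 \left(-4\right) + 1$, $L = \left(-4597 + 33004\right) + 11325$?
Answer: $\frac{1}{39753} \approx 2.5155 \cdot 10^{-5}$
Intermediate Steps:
$L = 39732$ ($L = 28407 + 11325 = 39732$)
$d{\left(h \right)} = 21$ ($d{\left(h \right)} = 6 - \left(4 \left(-4\right) + 1\right) = 6 - \left(-16 + 1\right) = 6 - -15 = 6 + 15 = 21$)
$\frac{1}{d{\left(- \frac{21}{212} \right)} + L} = \frac{1}{21 + 39732} = \frac{1}{39753}$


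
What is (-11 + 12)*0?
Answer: 0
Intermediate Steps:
(-11 + 12)*0 = 1*0 = 0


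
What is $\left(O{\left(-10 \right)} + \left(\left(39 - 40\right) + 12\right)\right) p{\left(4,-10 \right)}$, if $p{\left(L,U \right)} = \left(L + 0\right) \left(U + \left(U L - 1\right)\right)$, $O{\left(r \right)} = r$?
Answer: $-204$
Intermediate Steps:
$p{\left(L,U \right)} = L \left(-1 + U + L U\right)$ ($p{\left(L,U \right)} = L \left(U + \left(L U - 1\right)\right) = L \left(U + \left(-1 + L U\right)\right) = L \left(-1 + U + L U\right)$)
$\left(O{\left(-10 \right)} + \left(\left(39 - 40\right) + 12\right)\right) p{\left(4,-10 \right)} = \left(-10 + \left(\left(39 - 40\right) + 12\right)\right) 4 \left(-1 - 10 + 4 \left(-10\right)\right) = \left(-10 + \left(-1 + 12\right)\right) 4 \left(-1 - 10 - 40\right) = \left(-10 + 11\right) 4 \left(-51\right) = 1 \left(-204\right) = -204$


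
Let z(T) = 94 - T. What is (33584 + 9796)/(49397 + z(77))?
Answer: 21690/24707 ≈ 0.87789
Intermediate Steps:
(33584 + 9796)/(49397 + z(77)) = (33584 + 9796)/(49397 + (94 - 1*77)) = 43380/(49397 + (94 - 77)) = 43380/(49397 + 17) = 43380/49414 = 43380*(1/49414) = 21690/24707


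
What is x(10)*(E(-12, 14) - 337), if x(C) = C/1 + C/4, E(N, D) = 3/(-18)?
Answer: -50575/12 ≈ -4214.6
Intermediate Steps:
E(N, D) = -⅙ (E(N, D) = 3*(-1/18) = -⅙)
x(C) = 5*C/4 (x(C) = C*1 + C*(¼) = C + C/4 = 5*C/4)
x(10)*(E(-12, 14) - 337) = ((5/4)*10)*(-⅙ - 337) = (25/2)*(-2023/6) = -50575/12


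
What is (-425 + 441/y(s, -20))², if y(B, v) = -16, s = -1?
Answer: 52432081/256 ≈ 2.0481e+5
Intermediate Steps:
(-425 + 441/y(s, -20))² = (-425 + 441/(-16))² = (-425 + 441*(-1/16))² = (-425 - 441/16)² = (-7241/16)² = 52432081/256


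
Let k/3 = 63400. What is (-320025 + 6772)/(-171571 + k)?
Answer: -313253/18629 ≈ -16.815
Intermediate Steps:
k = 190200 (k = 3*63400 = 190200)
(-320025 + 6772)/(-171571 + k) = (-320025 + 6772)/(-171571 + 190200) = -313253/18629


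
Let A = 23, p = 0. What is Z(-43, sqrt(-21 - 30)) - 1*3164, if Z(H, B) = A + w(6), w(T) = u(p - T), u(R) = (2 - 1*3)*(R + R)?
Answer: -3129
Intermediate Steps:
u(R) = -2*R (u(R) = (2 - 3)*(2*R) = -2*R)
w(T) = 2*T (w(T) = -2*(0 - T) = -(-2)*T = 2*T)
Z(H, B) = 35 (Z(H, B) = 23 + 2*6 = 23 + 12 = 35)
Z(-43, sqrt(-21 - 30)) - 1*3164 = 35 - 1*3164 = 35 - 3164 = -3129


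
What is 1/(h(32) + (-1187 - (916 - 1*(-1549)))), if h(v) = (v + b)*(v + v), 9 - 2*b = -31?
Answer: -1/324 ≈ -0.0030864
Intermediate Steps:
b = 20 (b = 9/2 - ½*(-31) = 9/2 + 31/2 = 20)
h(v) = 2*v*(20 + v) (h(v) = (v + 20)*(v + v) = (20 + v)*(2*v) = 2*v*(20 + v))
1/(h(32) + (-1187 - (916 - 1*(-1549)))) = 1/(2*32*(20 + 32) + (-1187 - (916 - 1*(-1549)))) = 1/(2*32*52 + (-1187 - (916 + 1549))) = 1/(3328 + (-1187 - 1*2465)) = 1/(3328 + (-1187 - 2465)) = 1/(3328 - 3652) = 1/(-324) = -1/324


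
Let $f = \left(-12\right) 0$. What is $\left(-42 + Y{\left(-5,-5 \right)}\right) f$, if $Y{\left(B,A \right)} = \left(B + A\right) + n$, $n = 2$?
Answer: $0$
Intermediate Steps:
$f = 0$
$Y{\left(B,A \right)} = 2 + A + B$ ($Y{\left(B,A \right)} = \left(B + A\right) + 2 = \left(A + B\right) + 2 = 2 + A + B$)
$\left(-42 + Y{\left(-5,-5 \right)}\right) f = \left(-42 - 8\right) 0 = \left(-50\right) 0 = 0$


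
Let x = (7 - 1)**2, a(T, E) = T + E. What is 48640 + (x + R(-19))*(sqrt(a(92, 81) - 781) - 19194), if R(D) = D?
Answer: -277658 + 68*I*sqrt(38) ≈ -2.7766e+5 + 419.18*I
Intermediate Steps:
a(T, E) = E + T
x = 36 (x = 6**2 = 36)
48640 + (x + R(-19))*(sqrt(a(92, 81) - 781) - 19194) = 48640 + (36 - 19)*(sqrt((81 + 92) - 781) - 19194) = 48640 + 17*(sqrt(173 - 781) - 19194) = 48640 + 17*(sqrt(-608) - 19194) = 48640 + 17*(4*I*sqrt(38) - 19194) = 48640 + 17*(-19194 + 4*I*sqrt(38)) = 48640 + (-326298 + 68*I*sqrt(38)) = -277658 + 68*I*sqrt(38)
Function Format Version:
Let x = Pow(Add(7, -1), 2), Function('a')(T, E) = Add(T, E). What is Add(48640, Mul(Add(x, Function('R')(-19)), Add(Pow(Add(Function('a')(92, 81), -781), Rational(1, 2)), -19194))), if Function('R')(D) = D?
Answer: Add(-277658, Mul(68, I, Pow(38, Rational(1, 2)))) ≈ Add(-2.7766e+5, Mul(419.18, I))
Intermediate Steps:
Function('a')(T, E) = Add(E, T)
x = 36 (x = Pow(6, 2) = 36)
Add(48640, Mul(Add(x, Function('R')(-19)), Add(Pow(Add(Function('a')(92, 81), -781), Rational(1, 2)), -19194))) = Add(48640, Mul(Add(36, -19), Add(Pow(Add(Add(81, 92), -781), Rational(1, 2)), -19194))) = Add(48640, Mul(17, Add(Pow(Add(173, -781), Rational(1, 2)), -19194))) = Add(48640, Mul(17, Add(Pow(-608, Rational(1, 2)), -19194))) = Add(48640, Mul(17, Add(Mul(4, I, Pow(38, Rational(1, 2))), -19194))) = Add(48640, Mul(17, Add(-19194, Mul(4, I, Pow(38, Rational(1, 2)))))) = Add(48640, Add(-326298, Mul(68, I, Pow(38, Rational(1, 2))))) = Add(-277658, Mul(68, I, Pow(38, Rational(1, 2))))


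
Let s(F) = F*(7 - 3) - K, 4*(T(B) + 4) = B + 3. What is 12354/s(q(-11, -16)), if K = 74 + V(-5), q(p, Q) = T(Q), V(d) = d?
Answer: -6177/49 ≈ -126.06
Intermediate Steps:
T(B) = -13/4 + B/4 (T(B) = -4 + (B + 3)/4 = -4 + (3 + B)/4 = -4 + (¾ + B/4) = -13/4 + B/4)
q(p, Q) = -13/4 + Q/4
K = 69 (K = 74 - 5 = 69)
s(F) = -69 + 4*F (s(F) = F*(7 - 3) - 1*69 = F*4 - 69 = 4*F - 69 = -69 + 4*F)
12354/s(q(-11, -16)) = 12354/(-69 + 4*(-13/4 + (¼)*(-16))) = 12354/(-69 + 4*(-13/4 - 4)) = 12354/(-69 + 4*(-29/4)) = 12354/(-69 - 29) = 12354/(-98) = 12354*(-1/98) = -6177/49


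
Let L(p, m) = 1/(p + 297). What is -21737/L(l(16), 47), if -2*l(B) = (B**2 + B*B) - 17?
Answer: -2151963/2 ≈ -1.0760e+6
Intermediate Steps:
l(B) = 17/2 - B**2 (l(B) = -((B**2 + B*B) - 17)/2 = -((B**2 + B**2) - 17)/2 = -(2*B**2 - 17)/2 = -(-17 + 2*B**2)/2 = 17/2 - B**2)
L(p, m) = 1/(297 + p)
-21737/L(l(16), 47) = -(13281307/2 - 5564672) = -21737/(1/(297 + (17/2 - 256))) = -21737/(1/(297 - 495/2)) = -21737/(1/(99/2)) = -21737/2/99 = -21737*99/2 = -2151963/2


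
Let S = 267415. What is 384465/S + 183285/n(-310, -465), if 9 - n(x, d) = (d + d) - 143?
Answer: 9885829881/57868606 ≈ 170.83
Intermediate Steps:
n(x, d) = 152 - 2*d (n(x, d) = 9 - ((d + d) - 143) = 9 - (2*d - 143) = 9 - (-143 + 2*d) = 9 + (143 - 2*d) = 152 - 2*d)
384465/S + 183285/n(-310, -465) = 384465/267415 + 183285/(152 - 2*(-465)) = 384465*(1/267415) + 183285/(152 + 930) = 76893/53483 + 183285/1082 = 9885829881/57868606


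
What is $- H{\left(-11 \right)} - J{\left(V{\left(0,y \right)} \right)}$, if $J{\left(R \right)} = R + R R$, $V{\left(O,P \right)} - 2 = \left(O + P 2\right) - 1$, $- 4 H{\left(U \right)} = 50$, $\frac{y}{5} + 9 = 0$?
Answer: $- \frac{15639}{2} \approx -7819.5$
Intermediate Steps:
$y = -45$ ($y = -45 + 5 \cdot 0 = -45 + 0 = -45$)
$H{\left(U \right)} = - \frac{25}{2}$ ($H{\left(U \right)} = \left(- \frac{1}{4}\right) 50 = - \frac{25}{2}$)
$V{\left(O,P \right)} = 1 + O + 2 P$ ($V{\left(O,P \right)} = 2 - \left(1 - O - P 2\right) = 2 - \left(1 - O - 2 P\right) = 2 + \left(-1 + O + 2 P\right) = 1 + O + 2 P$)
$J{\left(R \right)} = R + R^{2}$
$- H{\left(-11 \right)} - J{\left(V{\left(0,y \right)} \right)} = \left(-1\right) \left(- \frac{25}{2}\right) - \left(1 + 0 + 2 \left(-45\right)\right) \left(1 + \left(1 + 0 + 2 \left(-45\right)\right)\right) = \frac{25}{2} - \left(1 + 0 - 90\right) \left(1 + \left(1 + 0 - 90\right)\right) = \frac{25}{2} - - 89 \left(1 - 89\right) = \frac{25}{2} - \left(-89\right) \left(-88\right) = \frac{25}{2} - 7832 = - \frac{15639}{2}$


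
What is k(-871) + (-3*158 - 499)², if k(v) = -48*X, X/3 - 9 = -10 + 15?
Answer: 944713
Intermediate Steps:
X = 42 (X = 27 + 3*(-10 + 15) = 27 + 3*5 = 27 + 15 = 42)
k(v) = -2016 (k(v) = -48*42 = -2016)
k(-871) + (-3*158 - 499)² = -2016 + (-3*158 - 499)² = -2016 + (-474 - 499)² = -2016 + (-973)² = -2016 + 946729 = 944713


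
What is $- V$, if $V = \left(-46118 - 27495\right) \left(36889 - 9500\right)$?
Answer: $2016186457$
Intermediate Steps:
$V = -2016186457$ ($V = \left(-73613\right) 27389 = -2016186457$)
$- V = \left(-1\right) \left(-2016186457\right) = 2016186457$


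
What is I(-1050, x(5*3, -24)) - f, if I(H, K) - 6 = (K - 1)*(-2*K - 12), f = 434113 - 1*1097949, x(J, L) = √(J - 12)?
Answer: 663848 - 10*√3 ≈ 6.6383e+5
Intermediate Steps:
x(J, L) = √(-12 + J)
f = -663836 (f = 434113 - 1097949 = -663836)
I(H, K) = 6 + (-1 + K)*(-12 - 2*K) (I(H, K) = 6 + (K - 1)*(-2*K - 12) = 6 + (-1 + K)*(-12 - 2*K))
I(-1050, x(5*3, -24)) - f = (18 - 10*√(-12 + 5*3) - 2*(√(-12 + 5*3))²) - 1*(-663836) = (18 - 10*√(-12 + 15) - 2*(√(-12 + 15))²) + 663836 = (18 - 10*√3 - 2*(√3)²) + 663836 = (18 - 10*√3 - 2*3) + 663836 = (18 - 10*√3 - 6) + 663836 = (12 - 10*√3) + 663836 = 663848 - 10*√3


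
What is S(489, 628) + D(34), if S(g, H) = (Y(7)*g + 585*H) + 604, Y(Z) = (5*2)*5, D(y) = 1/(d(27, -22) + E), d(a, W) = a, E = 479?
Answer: 198571605/506 ≈ 3.9243e+5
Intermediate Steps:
D(y) = 1/506 (D(y) = 1/(27 + 479) = 1/506)
Y(Z) = 50 (Y(Z) = 10*5 = 50)
S(g, H) = 604 + 50*g + 585*H (S(g, H) = (50*g + 585*H) + 604 = 604 + 50*g + 585*H)
S(489, 628) + D(34) = (604 + 50*489 + 585*628) + 1/506 = (604 + 24450 + 367380) + 1/506 = 392434 + 1/506 = 198571605/506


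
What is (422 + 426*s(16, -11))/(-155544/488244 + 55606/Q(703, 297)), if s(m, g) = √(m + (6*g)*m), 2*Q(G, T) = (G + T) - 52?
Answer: 4069269618/1128148667 + 16431363576*I*√65/1128148667 ≈ 3.607 + 117.43*I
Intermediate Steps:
Q(G, T) = -26 + G/2 + T/2 (Q(G, T) = ((G + T) - 52)/2 = (-52 + G + T)/2 = -26 + G/2 + T/2)
s(m, g) = √(m + 6*g*m)
(422 + 426*s(16, -11))/(-155544/488244 + 55606/Q(703, 297)) = (422 + 426*√(16*(1 + 6*(-11))))/(-155544/488244 + 55606/(-26 + (½)*703 + (½)*297)) = (422 + 426*√(16*(1 - 66)))/(-155544*1/488244 + 55606/(-26 + 703/2 + 297/2)) = (422 + 426*√(16*(-65)))/(-12962/40687 + 55606/474) = (422 + 426*√(-1040))/(-12962/40687 + 55606*(1/474)) = (422 + 426*(4*I*√65))/(-12962/40687 + 27803/237) = (422 + 1704*I*√65)/(1128148667/9642819) = (422 + 1704*I*√65)*(9642819/1128148667) = 4069269618/1128148667 + 16431363576*I*√65/1128148667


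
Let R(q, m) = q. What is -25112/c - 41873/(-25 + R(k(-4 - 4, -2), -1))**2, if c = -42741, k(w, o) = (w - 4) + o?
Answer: -14970073/555633 ≈ -26.942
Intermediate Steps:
k(w, o) = -4 + o + w (k(w, o) = (-4 + w) + o = -4 + o + w)
-25112/c - 41873/(-25 + R(k(-4 - 4, -2), -1))**2 = -25112/(-42741) - 41873/(-25 + (-4 - 2 + (-4 - 4)))**2 = -25112*(-1/42741) - 41873/(-25 + (-4 - 2 - 8))**2 = 25112/42741 - 41873/(-25 - 14)**2 = 25112/42741 - 41873/((-39)**2) = 25112/42741 - 41873/1521 = 25112/42741 - 41873*1/1521 = 25112/42741 - 3221/117 = -14970073/555633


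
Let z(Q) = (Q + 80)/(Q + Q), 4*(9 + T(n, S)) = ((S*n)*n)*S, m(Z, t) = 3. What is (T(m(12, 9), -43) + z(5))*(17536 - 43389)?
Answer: -430168067/4 ≈ -1.0754e+8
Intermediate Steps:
T(n, S) = -9 + S²*n²/4 (T(n, S) = -9 + (((S*n)*n)*S)/4 = -9 + ((S*n²)*S)/4 = -9 + (S²*n²)/4 = -9 + S²*n²/4)
z(Q) = (80 + Q)/(2*Q) (z(Q) = (80 + Q)/((2*Q)) = (80 + Q)*(1/(2*Q)) = (80 + Q)/(2*Q))
(T(m(12, 9), -43) + z(5))*(17536 - 43389) = ((-9 + (¼)*(-43)²*3²) + (½)*(80 + 5)/5)*(17536 - 43389) = ((-9 + (¼)*1849*9) + (½)*(⅕)*85)*(-25853) = ((-9 + 16641/4) + 17/2)*(-25853) = (16605/4 + 17/2)*(-25853) = (16639/4)*(-25853) = -430168067/4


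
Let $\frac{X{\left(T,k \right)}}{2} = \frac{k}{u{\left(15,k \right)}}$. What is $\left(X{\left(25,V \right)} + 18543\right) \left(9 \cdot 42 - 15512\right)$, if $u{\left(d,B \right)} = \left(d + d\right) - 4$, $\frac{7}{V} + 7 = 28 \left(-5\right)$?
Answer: $- \frac{10944558556}{39} \approx -2.8063 \cdot 10^{8}$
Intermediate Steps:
$V = - \frac{1}{21}$ ($V = \frac{7}{-7 + 28 \left(-5\right)} = \frac{7}{-7 - 140} = \frac{7}{-147} = 7 \left(- \frac{1}{147}\right) = - \frac{1}{21} \approx -0.047619$)
$u{\left(d,B \right)} = -4 + 2 d$ ($u{\left(d,B \right)} = 2 d - 4 = -4 + 2 d$)
$X{\left(T,k \right)} = \frac{k}{13}$ ($X{\left(T,k \right)} = 2 \frac{k}{-4 + 2 \cdot 15} = 2 \frac{k}{-4 + 30} = 2 \frac{k}{26} = \frac{k}{13}$)
$\left(X{\left(25,V \right)} + 18543\right) \left(9 \cdot 42 - 15512\right) = \left(\frac{1}{13} \left(- \frac{1}{21}\right) + 18543\right) \left(9 \cdot 42 - 15512\right) = \left(- \frac{1}{273} + 18543\right) \left(378 - 15512\right) = \frac{5062238}{273} \left(-15134\right) = - \frac{10944558556}{39}$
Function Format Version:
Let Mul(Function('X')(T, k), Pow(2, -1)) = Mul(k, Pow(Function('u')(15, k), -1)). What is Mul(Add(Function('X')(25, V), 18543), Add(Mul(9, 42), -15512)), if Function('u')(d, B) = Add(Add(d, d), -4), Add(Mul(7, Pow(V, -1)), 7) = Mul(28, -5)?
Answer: Rational(-10944558556, 39) ≈ -2.8063e+8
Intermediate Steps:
V = Rational(-1, 21) (V = Mul(7, Pow(Add(-7, Mul(28, -5)), -1)) = Mul(7, Pow(Add(-7, -140), -1)) = Mul(7, Pow(-147, -1)) = Mul(7, Rational(-1, 147)) = Rational(-1, 21) ≈ -0.047619)
Function('u')(d, B) = Add(-4, Mul(2, d)) (Function('u')(d, B) = Add(Mul(2, d), -4) = Add(-4, Mul(2, d)))
Function('X')(T, k) = Mul(Rational(1, 13), k) (Function('X')(T, k) = Mul(2, Mul(k, Pow(Add(-4, Mul(2, 15)), -1))) = Mul(2, Mul(k, Pow(Add(-4, 30), -1))) = Mul(2, Mul(k, Pow(26, -1))) = Mul(2, Mul(k, Rational(1, 26))) = Mul(2, Mul(Rational(1, 26), k)) = Mul(Rational(1, 13), k))
Mul(Add(Function('X')(25, V), 18543), Add(Mul(9, 42), -15512)) = Mul(Add(Mul(Rational(1, 13), Rational(-1, 21)), 18543), Add(Mul(9, 42), -15512)) = Mul(Add(Rational(-1, 273), 18543), Add(378, -15512)) = Mul(Rational(5062238, 273), -15134) = Rational(-10944558556, 39)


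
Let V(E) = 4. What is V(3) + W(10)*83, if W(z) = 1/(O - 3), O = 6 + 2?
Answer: 103/5 ≈ 20.600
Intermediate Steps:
O = 8
W(z) = ⅕ (W(z) = 1/(8 - 3) = 1/5 = ⅕)
V(3) + W(10)*83 = 4 + (⅕)*83 = 4 + 83/5 = 103/5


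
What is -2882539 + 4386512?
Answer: 1503973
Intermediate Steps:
-2882539 + 4386512 = 1503973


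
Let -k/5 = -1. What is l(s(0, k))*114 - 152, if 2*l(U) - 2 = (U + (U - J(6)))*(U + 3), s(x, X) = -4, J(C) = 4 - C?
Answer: 304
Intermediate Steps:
k = 5 (k = -5*(-1) = 5)
l(U) = 1 + (2 + 2*U)*(3 + U)/2 (l(U) = 1 + ((U + (U - (4 - 1*6)))*(U + 3))/2 = 1 + ((U + (U - (4 - 6)))*(3 + U))/2 = 1 + ((U + (U - 1*(-2)))*(3 + U))/2 = 1 + ((U + (U + 2))*(3 + U))/2 = 1 + ((U + (2 + U))*(3 + U))/2 = 1 + ((2 + 2*U)*(3 + U))/2 = 1 + (2 + 2*U)*(3 + U)/2)
l(s(0, k))*114 - 152 = (4 + (-4)² + 4*(-4))*114 - 152 = (4 + 16 - 16)*114 - 152 = 4*114 - 152 = 456 - 152 = 304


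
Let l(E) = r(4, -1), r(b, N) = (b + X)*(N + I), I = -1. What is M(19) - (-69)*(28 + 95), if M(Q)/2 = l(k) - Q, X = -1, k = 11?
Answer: 8437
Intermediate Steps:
r(b, N) = (-1 + N)*(-1 + b) (r(b, N) = (b - 1)*(N - 1) = (-1 + b)*(-1 + N) = (-1 + N)*(-1 + b))
l(E) = -6 (l(E) = 1 - 1*(-1) - 1*4 - 1*4 = 1 + 1 - 4 - 4 = -6)
M(Q) = -12 - 2*Q (M(Q) = 2*(-6 - Q) = -12 - 2*Q)
M(19) - (-69)*(28 + 95) = (-12 - 2*19) - (-69)*(28 + 95) = (-12 - 38) - (-69)*123 = -50 - 1*(-8487) = -50 + 8487 = 8437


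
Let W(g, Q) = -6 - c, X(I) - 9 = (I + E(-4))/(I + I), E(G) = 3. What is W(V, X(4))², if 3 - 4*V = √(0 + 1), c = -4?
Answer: 4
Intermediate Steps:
X(I) = 9 + (3 + I)/(2*I) (X(I) = 9 + (I + 3)/(I + I) = 9 + (3 + I)/((2*I)) = 9 + (3 + I)*(1/(2*I)) = 9 + (3 + I)/(2*I))
V = ½ (V = ¾ - √(0 + 1)/4 = ¾ - √1/4 = ¾ - ¼*1 = ¾ - ¼ = ½ ≈ 0.50000)
W(g, Q) = -2 (W(g, Q) = -6 - 1*(-4) = -6 + 4 = -2)
W(V, X(4))² = (-2)² = 4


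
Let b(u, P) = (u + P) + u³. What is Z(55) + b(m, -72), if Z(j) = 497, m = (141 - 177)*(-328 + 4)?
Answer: 1586874335033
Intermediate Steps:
m = 11664 (m = -36*(-324) = 11664)
b(u, P) = P + u + u³ (b(u, P) = (P + u) + u³ = P + u + u³)
Z(55) + b(m, -72) = 497 + (-72 + 11664 + 11664³) = 497 + (-72 + 11664 + 1586874322944) = 497 + 1586874334536 = 1586874335033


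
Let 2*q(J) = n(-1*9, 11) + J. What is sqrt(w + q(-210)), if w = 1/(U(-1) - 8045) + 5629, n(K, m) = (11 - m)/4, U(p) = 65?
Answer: sqrt(87942630405)/3990 ≈ 74.324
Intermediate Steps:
n(K, m) = 11/4 - m/4 (n(K, m) = (11 - m)*(1/4) = 11/4 - m/4)
w = 44919419/7980 (w = 1/(65 - 8045) + 5629 = 1/(-7980) + 5629 = -1/7980 + 5629 = 44919419/7980 ≈ 5629.0)
q(J) = J/2 (q(J) = ((11/4 - 1/4*11) + J)/2 = ((11/4 - 11/4) + J)/2 = (0 + J)/2 = J/2)
sqrt(w + q(-210)) = sqrt(44919419/7980 + (1/2)*(-210)) = sqrt(44919419/7980 - 105) = sqrt(44081519/7980) = sqrt(87942630405)/3990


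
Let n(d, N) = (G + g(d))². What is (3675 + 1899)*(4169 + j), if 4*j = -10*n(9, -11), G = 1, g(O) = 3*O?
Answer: 12312966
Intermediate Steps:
n(d, N) = (1 + 3*d)²
j = -1960 (j = (-10*(1 + 3*9)²)/4 = (-10*(1 + 27)²)/4 = (-10*28²)/4 = (-10*784)/4 = (¼)*(-7840) = -1960)
(3675 + 1899)*(4169 + j) = (3675 + 1899)*(4169 - 1960) = 5574*2209 = 12312966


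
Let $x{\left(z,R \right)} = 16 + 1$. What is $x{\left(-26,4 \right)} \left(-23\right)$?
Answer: $-391$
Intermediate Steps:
$x{\left(z,R \right)} = 17$
$x{\left(-26,4 \right)} \left(-23\right) = 17 \left(-23\right) = -391$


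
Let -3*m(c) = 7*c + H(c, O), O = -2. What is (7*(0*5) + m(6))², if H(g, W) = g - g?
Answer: 196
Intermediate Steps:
H(g, W) = 0
m(c) = -7*c/3 (m(c) = -(7*c + 0)/3 = -7*c/3)
(7*(0*5) + m(6))² = (7*(0*5) - 7/3*6)² = (7*0 - 14)² = (0 - 14)² = (-14)² = 196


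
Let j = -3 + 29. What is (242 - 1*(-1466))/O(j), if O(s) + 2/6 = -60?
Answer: -5124/181 ≈ -28.309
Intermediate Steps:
j = 26
O(s) = -181/3 (O(s) = -⅓ - 60 = -181/3)
(242 - 1*(-1466))/O(j) = (242 - 1*(-1466))/(-181/3) = (242 + 1466)*(-3/181) = 1708*(-3/181) = -5124/181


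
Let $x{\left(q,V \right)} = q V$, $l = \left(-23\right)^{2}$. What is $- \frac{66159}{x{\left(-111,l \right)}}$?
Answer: $\frac{22053}{19573} \approx 1.1267$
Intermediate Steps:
$l = 529$
$x{\left(q,V \right)} = V q$
$- \frac{66159}{x{\left(-111,l \right)}} = - \frac{66159}{529 \left(-111\right)} = - \frac{66159}{-58719} = \left(-66159\right) \left(- \frac{1}{58719}\right) = \frac{22053}{19573}$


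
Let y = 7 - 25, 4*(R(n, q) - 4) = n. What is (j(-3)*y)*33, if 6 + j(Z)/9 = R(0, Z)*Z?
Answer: 96228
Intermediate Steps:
R(n, q) = 4 + n/4
j(Z) = -54 + 36*Z (j(Z) = -54 + 9*((4 + (1/4)*0)*Z) = -54 + 9*((4 + 0)*Z) = -54 + 9*(4*Z) = -54 + 36*Z)
y = -18
(j(-3)*y)*33 = ((-54 + 36*(-3))*(-18))*33 = ((-54 - 108)*(-18))*33 = -162*(-18)*33 = 2916*33 = 96228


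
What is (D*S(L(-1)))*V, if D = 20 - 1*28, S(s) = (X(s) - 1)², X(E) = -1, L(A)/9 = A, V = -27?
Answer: 864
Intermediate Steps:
L(A) = 9*A
S(s) = 4 (S(s) = (-1 - 1)² = (-2)² = 4)
D = -8 (D = 20 - 28 = -8)
(D*S(L(-1)))*V = -8*4*(-27) = -32*(-27) = 864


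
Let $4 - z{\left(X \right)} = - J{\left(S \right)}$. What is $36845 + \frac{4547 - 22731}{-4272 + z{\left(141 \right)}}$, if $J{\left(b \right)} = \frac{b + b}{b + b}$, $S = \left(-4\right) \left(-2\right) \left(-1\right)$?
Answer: $\frac{157235799}{4267} \approx 36849.0$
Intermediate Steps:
$S = -8$ ($S = 8 \left(-1\right) = -8$)
$J{\left(b \right)} = 1$ ($J{\left(b \right)} = \frac{2 b}{2 b} = 2 b \frac{1}{2 b} = 1$)
$z{\left(X \right)} = 5$ ($z{\left(X \right)} = 4 - \left(-1\right) 1 = 4 - -1 = 4 + 1 = 5$)
$36845 + \frac{4547 - 22731}{-4272 + z{\left(141 \right)}} = 36845 + \frac{4547 - 22731}{-4272 + 5} = 36845 - \frac{18184}{-4267} = 36845 - - \frac{18184}{4267} = 36845 + \frac{18184}{4267} = \frac{157235799}{4267}$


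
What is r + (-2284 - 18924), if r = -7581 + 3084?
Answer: -25705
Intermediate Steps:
r = -4497
r + (-2284 - 18924) = -4497 + (-2284 - 18924) = -4497 - 21208 = -25705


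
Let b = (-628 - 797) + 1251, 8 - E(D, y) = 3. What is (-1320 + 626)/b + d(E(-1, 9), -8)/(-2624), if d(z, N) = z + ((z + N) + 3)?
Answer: 910093/228288 ≈ 3.9866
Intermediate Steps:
E(D, y) = 5 (E(D, y) = 8 - 1*3 = 8 - 3 = 5)
d(z, N) = 3 + N + 2*z (d(z, N) = z + ((N + z) + 3) = z + (3 + N + z) = 3 + N + 2*z)
b = -174 (b = -1425 + 1251 = -174)
(-1320 + 626)/b + d(E(-1, 9), -8)/(-2624) = (-1320 + 626)/(-174) + (3 - 8 + 2*5)/(-2624) = -694*(-1/174) + (3 - 8 + 10)*(-1/2624) = 347/87 + 5*(-1/2624) = 347/87 - 5/2624 = 910093/228288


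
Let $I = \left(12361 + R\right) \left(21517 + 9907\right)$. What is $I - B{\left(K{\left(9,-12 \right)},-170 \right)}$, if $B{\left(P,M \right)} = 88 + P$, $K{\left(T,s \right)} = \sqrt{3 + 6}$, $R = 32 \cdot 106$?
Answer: $495022181$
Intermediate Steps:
$R = 3392$
$K{\left(T,s \right)} = 3$ ($K{\left(T,s \right)} = \sqrt{9} = 3$)
$I = 495022272$ ($I = \left(12361 + 3392\right) \left(21517 + 9907\right) = 15753 \cdot 31424 = 495022272$)
$I - B{\left(K{\left(9,-12 \right)},-170 \right)} = 495022272 - \left(88 + 3\right) = 495022272 - 91 = 495022181$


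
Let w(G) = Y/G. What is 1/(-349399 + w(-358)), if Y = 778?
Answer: -179/62542810 ≈ -2.8620e-6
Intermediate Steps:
w(G) = 778/G
1/(-349399 + w(-358)) = 1/(-349399 + 778/(-358)) = 1/(-349399 + 778*(-1/358)) = 1/(-349399 - 389/179) = 1/(-62542810/179) = -179/62542810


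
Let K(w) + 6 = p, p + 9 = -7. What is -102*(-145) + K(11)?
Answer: 14768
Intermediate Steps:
p = -16 (p = -9 - 7 = -16)
K(w) = -22 (K(w) = -6 - 16 = -22)
-102*(-145) + K(11) = -102*(-145) - 22 = 14790 - 22 = 14768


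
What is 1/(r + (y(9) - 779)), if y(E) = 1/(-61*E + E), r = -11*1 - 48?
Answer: -540/452521 ≈ -0.0011933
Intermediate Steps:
r = -59 (r = -11 - 48 = -59)
y(E) = -1/(60*E) (y(E) = 1/(-60*E) = -1/(60*E))
1/(r + (y(9) - 779)) = 1/(-59 + (-1/60/9 - 779)) = 1/(-59 + (-1/60*1/9 - 779)) = 1/(-59 + (-1/540 - 779)) = 1/(-59 - 420661/540) = 1/(-452521/540) = -540/452521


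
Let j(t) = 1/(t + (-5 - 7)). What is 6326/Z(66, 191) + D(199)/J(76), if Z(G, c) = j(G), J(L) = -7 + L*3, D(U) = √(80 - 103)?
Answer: 341604 + I*√23/221 ≈ 3.416e+5 + 0.021701*I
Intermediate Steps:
D(U) = I*√23 (D(U) = √(-23) = I*√23)
j(t) = 1/(-12 + t) (j(t) = 1/(t - 12) = 1/(-12 + t))
J(L) = -7 + 3*L
Z(G, c) = 1/(-12 + G)
6326/Z(66, 191) + D(199)/J(76) = 6326/(1/(-12 + 66)) + (I*√23)/(-7 + 3*76) = 6326/(1/54) + (I*√23)/(-7 + 228) = 6326/(1/54) + (I*√23)/221 = 6326*54 + (I*√23)*(1/221) = 341604 + I*√23/221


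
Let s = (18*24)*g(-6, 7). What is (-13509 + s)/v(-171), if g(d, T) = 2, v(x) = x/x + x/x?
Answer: -12645/2 ≈ -6322.5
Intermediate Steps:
v(x) = 2 (v(x) = 1 + 1 = 2)
s = 864 (s = (18*24)*2 = 432*2 = 864)
(-13509 + s)/v(-171) = (-13509 + 864)/2 = -12645*½ = -12645/2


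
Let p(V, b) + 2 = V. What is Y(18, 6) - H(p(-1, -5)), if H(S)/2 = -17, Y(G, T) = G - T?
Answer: 46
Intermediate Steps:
p(V, b) = -2 + V
H(S) = -34 (H(S) = 2*(-17) = -34)
Y(18, 6) - H(p(-1, -5)) = (18 - 1*6) - 1*(-34) = (18 - 6) + 34 = 12 + 34 = 46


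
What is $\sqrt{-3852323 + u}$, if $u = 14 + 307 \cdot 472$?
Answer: $i \sqrt{3707405} \approx 1925.5 i$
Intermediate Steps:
$u = 144918$ ($u = 14 + 144904 = 144918$)
$\sqrt{-3852323 + u} = \sqrt{-3852323 + 144918} = \sqrt{-3707405} = i \sqrt{3707405}$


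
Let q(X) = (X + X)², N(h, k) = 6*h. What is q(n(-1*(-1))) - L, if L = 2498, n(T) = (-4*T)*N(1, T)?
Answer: -194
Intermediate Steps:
n(T) = -24*T (n(T) = (-4*T)*(6*1) = -4*T*6 = -24*T)
q(X) = 4*X² (q(X) = (2*X)² = 4*X²)
q(n(-1*(-1))) - L = 4*(-(-24)*(-1))² - 1*2498 = 4*(-24*1)² - 2498 = 4*(-24)² - 2498 = 4*576 - 2498 = 2304 - 2498 = -194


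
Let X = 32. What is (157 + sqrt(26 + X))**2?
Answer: (157 + sqrt(58))**2 ≈ 27098.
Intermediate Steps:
(157 + sqrt(26 + X))**2 = (157 + sqrt(26 + 32))**2 = (157 + sqrt(58))**2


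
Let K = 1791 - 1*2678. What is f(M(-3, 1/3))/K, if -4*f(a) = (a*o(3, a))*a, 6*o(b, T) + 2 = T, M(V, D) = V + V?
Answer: -12/887 ≈ -0.013529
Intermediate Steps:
M(V, D) = 2*V
o(b, T) = -⅓ + T/6
f(a) = -a²*(-⅓ + a/6)/4 (f(a) = -a*(-⅓ + a/6)*a/4 = -a²*(-⅓ + a/6)/4)
K = -887 (K = 1791 - 2678 = -887)
f(M(-3, 1/3))/K = ((2*(-3))²*(2 - 2*(-3))/24)/(-887) = ((1/24)*(-6)²*(2 - 1*(-6)))*(-1/887) = ((1/24)*36*(2 + 6))*(-1/887) = ((1/24)*36*8)*(-1/887) = 12*(-1/887) = -12/887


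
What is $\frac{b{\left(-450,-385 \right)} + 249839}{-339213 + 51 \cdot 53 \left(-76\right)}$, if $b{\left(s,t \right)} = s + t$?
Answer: $- \frac{249004}{544641} \approx -0.45719$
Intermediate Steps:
$\frac{b{\left(-450,-385 \right)} + 249839}{-339213 + 51 \cdot 53 \left(-76\right)} = \frac{\left(-450 - 385\right) + 249839}{-339213 + 51 \cdot 53 \left(-76\right)} = \frac{-835 + 249839}{-339213 + 2703 \left(-76\right)} = \frac{249004}{-339213 - 205428} = \frac{249004}{-544641} = 249004 \left(- \frac{1}{544641}\right) = - \frac{249004}{544641}$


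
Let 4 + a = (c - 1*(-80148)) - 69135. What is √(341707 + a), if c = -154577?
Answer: √198139 ≈ 445.13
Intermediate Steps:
a = -143568 (a = -4 + ((-154577 - 1*(-80148)) - 69135) = -4 + ((-154577 + 80148) - 69135) = -4 + (-74429 - 69135) = -4 - 143564 = -143568)
√(341707 + a) = √(341707 - 143568) = √198139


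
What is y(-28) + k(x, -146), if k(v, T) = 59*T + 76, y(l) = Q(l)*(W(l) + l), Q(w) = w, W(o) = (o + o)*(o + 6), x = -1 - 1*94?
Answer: -42250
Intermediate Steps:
x = -95 (x = -1 - 94 = -95)
W(o) = 2*o*(6 + o) (W(o) = (2*o)*(6 + o) = 2*o*(6 + o))
y(l) = l*(l + 2*l*(6 + l)) (y(l) = l*(2*l*(6 + l) + l) = l*(l + 2*l*(6 + l)))
k(v, T) = 76 + 59*T
y(-28) + k(x, -146) = (-28)²*(13 + 2*(-28)) + (76 + 59*(-146)) = 784*(13 - 56) + (76 - 8614) = 784*(-43) - 8538 = -33712 - 8538 = -42250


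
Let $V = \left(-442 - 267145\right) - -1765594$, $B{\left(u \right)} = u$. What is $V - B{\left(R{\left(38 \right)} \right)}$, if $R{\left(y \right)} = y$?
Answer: $1497969$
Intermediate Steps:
$V = 1498007$ ($V = \left(-442 - 267145\right) + 1765594 = -267587 + 1765594 = 1498007$)
$V - B{\left(R{\left(38 \right)} \right)} = 1498007 - 38 = 1497969$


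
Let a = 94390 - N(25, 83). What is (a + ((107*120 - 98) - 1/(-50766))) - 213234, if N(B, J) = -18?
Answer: -5385460343/50766 ≈ -1.0608e+5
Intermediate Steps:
a = 94408 (a = 94390 - 1*(-18) = 94390 + 18 = 94408)
(a + ((107*120 - 98) - 1/(-50766))) - 213234 = (94408 + ((107*120 - 98) - 1/(-50766))) - 213234 = (94408 + ((12840 - 98) - 1*(-1/50766))) - 213234 = (94408 + (12742 + 1/50766)) - 213234 = (94408 + 646860373/50766) - 213234 = 5439576901/50766 - 213234 = -5385460343/50766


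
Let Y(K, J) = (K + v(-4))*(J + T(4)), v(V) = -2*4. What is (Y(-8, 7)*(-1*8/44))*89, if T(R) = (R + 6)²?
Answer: 304736/11 ≈ 27703.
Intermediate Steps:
v(V) = -8
T(R) = (6 + R)²
Y(K, J) = (-8 + K)*(100 + J) (Y(K, J) = (K - 8)*(J + (6 + 4)²) = (-8 + K)*(J + 10²) = (-8 + K)*(J + 100) = (-8 + K)*(100 + J))
(Y(-8, 7)*(-1*8/44))*89 = ((-800 - 8*7 + 100*(-8) + 7*(-8))*(-1*8/44))*89 = ((-800 - 56 - 800 - 56)*(-8*1/44))*89 = -1712*(-2/11)*89 = (3424/11)*89 = 304736/11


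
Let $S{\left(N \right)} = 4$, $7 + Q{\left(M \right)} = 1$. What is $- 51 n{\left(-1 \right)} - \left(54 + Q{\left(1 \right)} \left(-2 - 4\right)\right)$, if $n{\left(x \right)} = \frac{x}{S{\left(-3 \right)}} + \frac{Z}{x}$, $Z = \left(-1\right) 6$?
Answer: $- \frac{1533}{4} \approx -383.25$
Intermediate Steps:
$Q{\left(M \right)} = -6$ ($Q{\left(M \right)} = -7 + 1 = -6$)
$Z = -6$
$n{\left(x \right)} = - \frac{6}{x} + \frac{x}{4}$ ($n{\left(x \right)} = \frac{x}{4} - \frac{6}{x} = - \frac{6}{x} + \frac{x}{4}$)
$- 51 n{\left(-1 \right)} - \left(54 + Q{\left(1 \right)} \left(-2 - 4\right)\right) = - 51 \left(- \frac{6}{-1} + \frac{1}{4} \left(-1\right)\right) - \left(54 - 6 \left(-2 - 4\right)\right) = - 51 \left(\left(-6\right) \left(-1\right) - \frac{1}{4}\right) - \left(54 + 36\right) = - 51 \left(6 - \frac{1}{4}\right) - 90 = \left(-51\right) \frac{23}{4} - 90 = - \frac{1173}{4} - 90 = - \frac{1533}{4}$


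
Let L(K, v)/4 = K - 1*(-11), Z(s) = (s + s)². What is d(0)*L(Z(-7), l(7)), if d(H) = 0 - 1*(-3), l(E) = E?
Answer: 2484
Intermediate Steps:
Z(s) = 4*s² (Z(s) = (2*s)² = 4*s²)
L(K, v) = 44 + 4*K (L(K, v) = 4*(K - 1*(-11)) = 4*(K + 11) = 4*(11 + K) = 44 + 4*K)
d(H) = 3 (d(H) = 0 + 3 = 3)
d(0)*L(Z(-7), l(7)) = 3*(44 + 4*(4*(-7)²)) = 3*(44 + 4*(4*49)) = 3*(44 + 4*196) = 3*(44 + 784) = 3*828 = 2484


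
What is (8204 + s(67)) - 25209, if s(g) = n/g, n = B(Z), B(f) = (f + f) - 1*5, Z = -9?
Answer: -1139358/67 ≈ -17005.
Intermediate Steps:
B(f) = -5 + 2*f (B(f) = 2*f - 5 = -5 + 2*f)
n = -23 (n = -5 + 2*(-9) = -5 - 18 = -23)
s(g) = -23/g
(8204 + s(67)) - 25209 = (8204 - 23/67) - 25209 = 549645/67 - 25209 = -1139358/67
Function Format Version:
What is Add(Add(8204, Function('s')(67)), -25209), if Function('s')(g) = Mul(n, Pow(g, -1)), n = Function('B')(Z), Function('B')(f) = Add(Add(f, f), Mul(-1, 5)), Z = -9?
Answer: Rational(-1139358, 67) ≈ -17005.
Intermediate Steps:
Function('B')(f) = Add(-5, Mul(2, f)) (Function('B')(f) = Add(Mul(2, f), -5) = Add(-5, Mul(2, f)))
n = -23 (n = Add(-5, Mul(2, -9)) = Add(-5, -18) = -23)
Function('s')(g) = Mul(-23, Pow(g, -1))
Add(Add(8204, Function('s')(67)), -25209) = Add(Add(8204, Mul(-23, Pow(67, -1))), -25209) = Add(Add(8204, Mul(-23, Rational(1, 67))), -25209) = Add(Add(8204, Rational(-23, 67)), -25209) = Add(Rational(549645, 67), -25209) = Rational(-1139358, 67)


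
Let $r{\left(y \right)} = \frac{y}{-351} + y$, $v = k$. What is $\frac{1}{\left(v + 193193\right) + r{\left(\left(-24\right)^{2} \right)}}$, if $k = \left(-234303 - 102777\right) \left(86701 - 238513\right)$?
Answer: $\frac{39}{1995746326367} \approx 1.9542 \cdot 10^{-11}$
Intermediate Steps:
$k = 51172788960$ ($k = \left(-337080\right) \left(-151812\right) = 51172788960$)
$v = 51172788960$
$r{\left(y \right)} = \frac{350 y}{351}$ ($r{\left(y \right)} = y \left(- \frac{1}{351}\right) + y = - \frac{y}{351} + y = \frac{350 y}{351}$)
$\frac{1}{\left(v + 193193\right) + r{\left(\left(-24\right)^{2} \right)}} = \frac{1}{\left(51172788960 + 193193\right) + \frac{350 \left(-24\right)^{2}}{351}} = \frac{1}{51172982153 + \frac{350}{351} \cdot 576} = \frac{1}{51172982153 + \frac{22400}{39}} = \frac{1}{\frac{1995746326367}{39}} = \frac{39}{1995746326367}$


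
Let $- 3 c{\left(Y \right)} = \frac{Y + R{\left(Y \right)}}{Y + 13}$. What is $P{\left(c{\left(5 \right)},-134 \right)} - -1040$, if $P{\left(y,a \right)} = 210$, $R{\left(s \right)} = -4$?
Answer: $1250$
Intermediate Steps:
$c{\left(Y \right)} = - \frac{-4 + Y}{3 \left(13 + Y\right)}$ ($c{\left(Y \right)} = - \frac{\left(Y - 4\right) \frac{1}{Y + 13}}{3} = - \frac{\left(-4 + Y\right) \frac{1}{13 + Y}}{3} = - \frac{\frac{1}{13 + Y} \left(-4 + Y\right)}{3} = - \frac{-4 + Y}{3 \left(13 + Y\right)}$)
$P{\left(c{\left(5 \right)},-134 \right)} - -1040 = 210 - -1040 = 210 + 1040 = 1250$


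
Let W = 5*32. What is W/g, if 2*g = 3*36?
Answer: 80/27 ≈ 2.9630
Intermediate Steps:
W = 160
g = 54 (g = (3*36)/2 = (½)*108 = 54)
W/g = 160/54 = 160*(1/54) = 80/27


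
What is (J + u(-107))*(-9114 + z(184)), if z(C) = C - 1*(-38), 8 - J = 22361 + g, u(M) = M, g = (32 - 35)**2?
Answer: 199794348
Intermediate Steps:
g = 9 (g = (-3)**2 = 9)
J = -22362 (J = 8 - (22361 + 9) = 8 - 1*22370 = 8 - 22370 = -22362)
z(C) = 38 + C (z(C) = C + 38 = 38 + C)
(J + u(-107))*(-9114 + z(184)) = (-22362 - 107)*(-9114 + (38 + 184)) = -22469*(-9114 + 222) = -22469*(-8892) = 199794348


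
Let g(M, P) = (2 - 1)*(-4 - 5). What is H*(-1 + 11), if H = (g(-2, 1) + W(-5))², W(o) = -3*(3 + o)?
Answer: 90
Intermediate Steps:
W(o) = -9 - 3*o
g(M, P) = -9 (g(M, P) = 1*(-9) = -9)
H = 9 (H = (-9 + (-9 - 3*(-5)))² = (-9 + (-9 + 15))² = (-9 + 6)² = (-3)² = 9)
H*(-1 + 11) = 9*(-1 + 11) = 9*10 = 90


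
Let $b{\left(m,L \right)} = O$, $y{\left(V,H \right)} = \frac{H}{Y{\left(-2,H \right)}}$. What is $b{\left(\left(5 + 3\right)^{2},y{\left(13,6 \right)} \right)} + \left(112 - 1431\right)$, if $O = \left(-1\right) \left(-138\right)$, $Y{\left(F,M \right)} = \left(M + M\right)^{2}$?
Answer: $-1181$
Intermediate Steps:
$Y{\left(F,M \right)} = 4 M^{2}$ ($Y{\left(F,M \right)} = \left(2 M\right)^{2} = 4 M^{2}$)
$O = 138$
$y{\left(V,H \right)} = \frac{1}{4 H}$ ($y{\left(V,H \right)} = \frac{H}{4 H^{2}} = H \frac{1}{4 H^{2}} = \frac{1}{4 H}$)
$b{\left(m,L \right)} = 138$
$b{\left(\left(5 + 3\right)^{2},y{\left(13,6 \right)} \right)} + \left(112 - 1431\right) = 138 + \left(112 - 1431\right) = 138 - 1319 = -1181$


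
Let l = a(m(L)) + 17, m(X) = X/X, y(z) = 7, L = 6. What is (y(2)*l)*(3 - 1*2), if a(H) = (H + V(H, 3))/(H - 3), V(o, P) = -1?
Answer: 119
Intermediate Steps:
m(X) = 1
a(H) = (-1 + H)/(-3 + H) (a(H) = (H - 1)/(H - 3) = (-1 + H)/(-3 + H))
l = 17 (l = (-1 + 1)/(-3 + 1) + 17 = 0/(-2) + 17 = -½*0 + 17 = 0 + 17 = 17)
(y(2)*l)*(3 - 1*2) = (7*17)*(3 - 1*2) = 119*(3 - 2) = 119*1 = 119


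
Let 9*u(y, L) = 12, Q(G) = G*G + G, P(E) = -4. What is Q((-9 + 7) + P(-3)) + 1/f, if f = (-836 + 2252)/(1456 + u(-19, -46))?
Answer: 32953/1062 ≈ 31.029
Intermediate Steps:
Q(G) = G + G² (Q(G) = G² + G = G + G²)
u(y, L) = 4/3 (u(y, L) = (⅑)*12 = 4/3)
f = 1062/1093 (f = (-836 + 2252)/(1456 + 4/3) = 1416/(4372/3) = 1416*(3/4372) = 1062/1093 ≈ 0.97164)
Q((-9 + 7) + P(-3)) + 1/f = ((-9 + 7) - 4)*(1 + ((-9 + 7) - 4)) + 1/(1062/1093) = (-2 - 4)*(1 + (-2 - 4)) + 1093/1062 = -6*(1 - 6) + 1093/1062 = -6*(-5) + 1093/1062 = 30 + 1093/1062 = 32953/1062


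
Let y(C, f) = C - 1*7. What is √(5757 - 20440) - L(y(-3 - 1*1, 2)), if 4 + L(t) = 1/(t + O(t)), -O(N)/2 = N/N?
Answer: 53/13 + I*√14683 ≈ 4.0769 + 121.17*I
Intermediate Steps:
y(C, f) = -7 + C (y(C, f) = C - 7 = -7 + C)
O(N) = -2 (O(N) = -2*N/N = -2*1 = -2)
L(t) = -4 + 1/(-2 + t) (L(t) = -4 + 1/(t - 2) = -4 + 1/(-2 + t))
√(5757 - 20440) - L(y(-3 - 1*1, 2)) = √(5757 - 20440) - (9 - 4*(-7 + (-3 - 1*1)))/(-2 + (-7 + (-3 - 1*1))) = √(-14683) - (9 - 4*(-7 + (-3 - 1)))/(-2 + (-7 + (-3 - 1))) = I*√14683 - (9 - 4*(-7 - 4))/(-2 + (-7 - 4)) = I*√14683 - (9 - 4*(-11))/(-2 - 11) = I*√14683 - (9 + 44)/(-13) = I*√14683 - (-1)*53/13 = I*√14683 - 1*(-53/13) = I*√14683 + 53/13 = 53/13 + I*√14683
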